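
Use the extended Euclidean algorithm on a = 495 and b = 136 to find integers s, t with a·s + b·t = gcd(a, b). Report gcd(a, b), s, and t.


Euclidean algorithm on (495, 136) — divide until remainder is 0:
  495 = 3 · 136 + 87
  136 = 1 · 87 + 49
  87 = 1 · 49 + 38
  49 = 1 · 38 + 11
  38 = 3 · 11 + 5
  11 = 2 · 5 + 1
  5 = 5 · 1 + 0
gcd(495, 136) = 1.
Track Bezout coefficients alongside the remainders: start with r₀ = 495 = a·1 + b·0 (s = 1, t = 0) and r₁ = 136 = a·0 + b·1 (s = 0, t = 1); each new remainder r_{k+1} = r_{k-1} − q_k·r_k inherits s_{k+1} = s_{k-1} − q_k·s_k, t_{k+1} = t_{k-1} − q_k·t_k, so r_k = a·s_k + b·t_k at every step:
  q = 3: r = 87, s = 1 − 3·0 = 1, t = 0 − 3·1 = -3  (check: 495·1 + 136·(-3) = 87)
  q = 1: r = 49, s = 0 − 1·1 = -1, t = 1 − 1·(-3) = 4  (check: 495·(-1) + 136·4 = 49)
  q = 1: r = 38, s = 1 − 1·(-1) = 2, t = -3 − 1·4 = -7  (check: 495·2 + 136·(-7) = 38)
  q = 1: r = 11, s = -1 − 1·2 = -3, t = 4 − 1·(-7) = 11  (check: 495·(-3) + 136·11 = 11)
  q = 3: r = 5, s = 2 − 3·(-3) = 11, t = -7 − 3·11 = -40  (check: 495·11 + 136·(-40) = 5)
  q = 2: r = 1, s = -3 − 2·11 = -25, t = 11 − 2·(-40) = 91  (check: 495·(-25) + 136·91 = 1)
The row with r = 1 (the gcd) gives the Bezout coefficients s = -25, t = 91.
Result: 495 · (-25) + 136 · (91) = 1.

gcd(495, 136) = 1; s = -25, t = 91 (check: 495·(-25) + 136·91 = 1).


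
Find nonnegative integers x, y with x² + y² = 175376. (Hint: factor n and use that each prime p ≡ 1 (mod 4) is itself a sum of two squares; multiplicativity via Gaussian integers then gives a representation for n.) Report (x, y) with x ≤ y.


Step 1: Factor n = 175376 = 2^4 · 97 · 113.
Step 2: Check the mod-4 condition on each prime factor: 2 = 2 (special); 97 ≡ 1 (mod 4), exponent 1; 113 ≡ 1 (mod 4), exponent 1.
All primes ≡ 3 (mod 4) appear to even exponent (or don't appear), so by the two-squares theorem n IS expressible as a sum of two squares.
Step 3: Build a representation. Group n = k² · m with k = 4 and m = 97 · 113 = 10961 (a product of primes ≡ 1 (mod 4)); a representation of m scales to one of n via (k·x)² + (k·y)² = k²(x² + y²). Each prime p ≡ 1 (mod 4) is itself a sum of two squares; find a² by testing p − a² for a perfect square:
  97: 97 − 1² = 96, 97 − 2² = 93, 97 − 3² = 88, 97 − 4² = 81 = 9² ⇒ 97 = 4² + 9².
  113: 113 − 1² = 112, 113 − 2² = 109, 113 − 3² = 104, 113 − 4² = 97, 113 − 5² = 88, 113 − 6² = 77, 113 − 7² = 64 = 8² ⇒ 113 = 7² + 8².
  Combine using the Brahmagupta–Fibonacci identity (a² + b²)(c² + d²) = (ac − bd)² + (ad + bc)² = (ac + bd)² + (ad − bc)²:
  97 · 113 = 10961: from (4² + 9²)(7² + 8²), take (4·7 − 9·8, 4·8 + 9·7) = (28 − 72, 32 + 63) = (-44, 95); dropping signs (only squares matter) gives (44, 95); check 44² + 95² = 1936 + 9025 = 10961 ✓.
  Scale by k = 4: (4·44, 4·95) = (176, 380).
Step 4: Order so x ≤ y and verify: 176² + 380² = 30976 + 144400 = 175376 = n. ✓

n = 175376 = 176² + 380² (one valid representation with x ≤ y).


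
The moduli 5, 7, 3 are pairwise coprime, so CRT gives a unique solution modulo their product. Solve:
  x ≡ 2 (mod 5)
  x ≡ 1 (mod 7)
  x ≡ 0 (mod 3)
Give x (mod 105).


Moduli 5, 7, 3 are pairwise coprime; by CRT there is a unique solution modulo M = 5 · 7 · 3 = 105.
Solve pairwise, accumulating the modulus:
  Start with x ≡ 2 (mod 5).
  Combine with x ≡ 1 (mod 7): since gcd(5, 7) = 1, we get a unique residue mod 35.
    Write x = 2 + 5·t and substitute into x ≡ 1 (mod 7): 5·t ≡ 1 − 2 = -1 (mod 7).
    Reduce coefficients mod 7: 5·t ≡ 6 (mod 7).
    The inverse of 5 mod 7 is 3 (since 5·3 = 15 = 2·7 + 1), so t ≡ 3·6 = 18 ≡ 4 (mod 7).
    Then x = 2 + 5·4 = 22, valid modulo lcm(5, 7) = 35: x ≡ 22 (mod 35).
  Combine with x ≡ 0 (mod 3): since gcd(35, 3) = 1, we get a unique residue mod 105.
    Write x = 22 + 35·t and substitute into x ≡ 0 (mod 3): 35·t ≡ 0 − 22 = -22 (mod 3).
    Reduce coefficients mod 3: 2·t ≡ 2 (mod 3).
    The inverse of 2 mod 3 is 2 (since 2·2 = 4 = 1·3 + 1), so t ≡ 2·2 = 4 ≡ 1 (mod 3).
    Then x = 22 + 35·1 = 57, valid modulo lcm(35, 3) = 105: x ≡ 57 (mod 105).
Verify: 57 mod 5 = 2 ✓, 57 mod 7 = 1 ✓, 57 mod 3 = 0 ✓.

x ≡ 57 (mod 105).


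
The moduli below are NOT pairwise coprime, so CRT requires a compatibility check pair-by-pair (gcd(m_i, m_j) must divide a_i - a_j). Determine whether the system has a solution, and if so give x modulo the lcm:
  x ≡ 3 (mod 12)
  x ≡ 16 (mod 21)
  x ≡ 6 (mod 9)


Moduli 12, 21, 9 are not pairwise coprime, so CRT works modulo lcm(m_i) when all pairwise compatibility conditions hold.
Pairwise compatibility: gcd(m_i, m_j) must divide a_i - a_j for every pair.
Merge one congruence at a time:
  Start: x ≡ 3 (mod 12).
  Combine with x ≡ 16 (mod 21): gcd(12, 21) = 3, and 16 - 3 = 13 is NOT divisible by 3.
    ⇒ system is inconsistent (no integer solution).

No solution (the system is inconsistent).


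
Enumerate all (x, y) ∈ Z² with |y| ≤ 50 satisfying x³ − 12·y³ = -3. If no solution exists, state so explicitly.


The equation is x³ - 12y³ = -3. For fixed y, x³ = 12·y³ − 3, so a solution requires the RHS to be a perfect cube.
Strategy: iterate y from -50 to 50, compute RHS = 12·y³ − 3, and check whether it is a (positive or negative) perfect cube.
Check small values of y:
  y = 0: RHS = -3 is not a perfect cube.
  y = 1: RHS = 9 is not a perfect cube.
  y = -1: RHS = -15 is not a perfect cube.
  y = 2: RHS = 93 is not a perfect cube.
  y = -2: RHS = -99 is not a perfect cube.
  y = 3: RHS = 321 is not a perfect cube.
  y = -3: RHS = -327 is not a perfect cube.
Continuing the search up to |y| = 50 finds no solutions either.
No (x, y) in the scanned range satisfies the equation.

No integer solutions with |y| ≤ 50.


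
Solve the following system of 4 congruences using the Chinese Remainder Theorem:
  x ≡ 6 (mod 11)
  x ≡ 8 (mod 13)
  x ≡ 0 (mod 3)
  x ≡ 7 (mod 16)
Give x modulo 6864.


Product of moduli M = 11 · 13 · 3 · 16 = 6864.
Merge one congruence at a time:
  Start: x ≡ 6 (mod 11).
  Combine with x ≡ 8 (mod 13); new modulus lcm = 143.
    Write x = 6 + 11·t and substitute into x ≡ 8 (mod 13): 11·t ≡ 8 − 6 = 2 (mod 13).
    The inverse of 11 mod 13 is 6 (since 11·6 = 66 = 5·13 + 1), so t ≡ 6·2 = 12 ≡ 12 (mod 13).
    Then x = 6 + 11·12 = 138, valid modulo lcm(11, 13) = 143: x ≡ 138 (mod 143).
  Combine with x ≡ 0 (mod 3); new modulus lcm = 429.
    Write x = 138 + 143·t and substitute into x ≡ 0 (mod 3): 143·t ≡ 0 − 138 = -138 (mod 3).
    Reduce coefficients mod 3: 2·t ≡ 0 (mod 3).
    The inverse of 2 mod 3 is 2 (since 2·2 = 4 = 1·3 + 1), so t ≡ 2·0 = 0 ≡ 0 (mod 3).
    Then x = 138 + 143·0 = 138, valid modulo lcm(143, 3) = 429: x ≡ 138 (mod 429).
  Combine with x ≡ 7 (mod 16); new modulus lcm = 6864.
    Write x = 138 + 429·t and substitute into x ≡ 7 (mod 16): 429·t ≡ 7 − 138 = -131 (mod 16).
    Reduce coefficients mod 16: 13·t ≡ 13 (mod 16).
    The inverse of 13 mod 16 is 5 (since 13·5 = 65 = 4·16 + 1), so t ≡ 5·13 = 65 ≡ 1 (mod 16).
    Then x = 138 + 429·1 = 567, valid modulo lcm(429, 16) = 6864: x ≡ 567 (mod 6864).
Verify against each original: 567 mod 11 = 6, 567 mod 13 = 8, 567 mod 3 = 0, 567 mod 16 = 7.

x ≡ 567 (mod 6864).


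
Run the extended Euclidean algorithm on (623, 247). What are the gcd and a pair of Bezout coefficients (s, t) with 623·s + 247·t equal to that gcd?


Euclidean algorithm on (623, 247) — divide until remainder is 0:
  623 = 2 · 247 + 129
  247 = 1 · 129 + 118
  129 = 1 · 118 + 11
  118 = 10 · 11 + 8
  11 = 1 · 8 + 3
  8 = 2 · 3 + 2
  3 = 1 · 2 + 1
  2 = 2 · 1 + 0
gcd(623, 247) = 1.
Track Bezout coefficients alongside the remainders: start with r₀ = 623 = a·1 + b·0 (s = 1, t = 0) and r₁ = 247 = a·0 + b·1 (s = 0, t = 1); each new remainder r_{k+1} = r_{k-1} − q_k·r_k inherits s_{k+1} = s_{k-1} − q_k·s_k, t_{k+1} = t_{k-1} − q_k·t_k, so r_k = a·s_k + b·t_k at every step:
  q = 2: r = 129, s = 1 − 2·0 = 1, t = 0 − 2·1 = -2  (check: 623·1 + 247·(-2) = 129)
  q = 1: r = 118, s = 0 − 1·1 = -1, t = 1 − 1·(-2) = 3  (check: 623·(-1) + 247·3 = 118)
  q = 1: r = 11, s = 1 − 1·(-1) = 2, t = -2 − 1·3 = -5  (check: 623·2 + 247·(-5) = 11)
  q = 10: r = 8, s = -1 − 10·2 = -21, t = 3 − 10·(-5) = 53  (check: 623·(-21) + 247·53 = 8)
  q = 1: r = 3, s = 2 − 1·(-21) = 23, t = -5 − 1·53 = -58  (check: 623·23 + 247·(-58) = 3)
  q = 2: r = 2, s = -21 − 2·23 = -67, t = 53 − 2·(-58) = 169  (check: 623·(-67) + 247·169 = 2)
  q = 1: r = 1, s = 23 − 1·(-67) = 90, t = -58 − 1·169 = -227  (check: 623·90 + 247·(-227) = 1)
The row with r = 1 (the gcd) gives the Bezout coefficients s = 90, t = -227.
Result: 623 · (90) + 247 · (-227) = 1.

gcd(623, 247) = 1; s = 90, t = -227 (check: 623·90 + 247·(-227) = 1).


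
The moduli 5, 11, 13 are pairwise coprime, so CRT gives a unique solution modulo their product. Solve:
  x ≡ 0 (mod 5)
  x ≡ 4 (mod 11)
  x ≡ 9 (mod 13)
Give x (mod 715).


Moduli 5, 11, 13 are pairwise coprime; by CRT there is a unique solution modulo M = 5 · 11 · 13 = 715.
Solve pairwise, accumulating the modulus:
  Start with x ≡ 0 (mod 5).
  Combine with x ≡ 4 (mod 11): since gcd(5, 11) = 1, we get a unique residue mod 55.
    Write x = 0 + 5·t and substitute into x ≡ 4 (mod 11): 5·t ≡ 4 − 0 = 4 (mod 11).
    The inverse of 5 mod 11 is 9 (since 5·9 = 45 = 4·11 + 1), so t ≡ 9·4 = 36 ≡ 3 (mod 11).
    Then x = 0 + 5·3 = 15, valid modulo lcm(5, 11) = 55: x ≡ 15 (mod 55).
  Combine with x ≡ 9 (mod 13): since gcd(55, 13) = 1, we get a unique residue mod 715.
    Write x = 15 + 55·t and substitute into x ≡ 9 (mod 13): 55·t ≡ 9 − 15 = -6 (mod 13).
    Reduce coefficients mod 13: 3·t ≡ 7 (mod 13).
    The inverse of 3 mod 13 is 9 (since 3·9 = 27 = 2·13 + 1), so t ≡ 9·7 = 63 ≡ 11 (mod 13).
    Then x = 15 + 55·11 = 620, valid modulo lcm(55, 13) = 715: x ≡ 620 (mod 715).
Verify: 620 mod 5 = 0 ✓, 620 mod 11 = 4 ✓, 620 mod 13 = 9 ✓.

x ≡ 620 (mod 715).


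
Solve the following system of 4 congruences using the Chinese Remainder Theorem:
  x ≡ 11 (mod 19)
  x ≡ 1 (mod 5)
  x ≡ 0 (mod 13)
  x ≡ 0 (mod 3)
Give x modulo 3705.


Product of moduli M = 19 · 5 · 13 · 3 = 3705.
Merge one congruence at a time:
  Start: x ≡ 11 (mod 19).
  Combine with x ≡ 1 (mod 5); new modulus lcm = 95.
    Write x = 11 + 19·t and substitute into x ≡ 1 (mod 5): 19·t ≡ 1 − 11 = -10 (mod 5).
    Reduce coefficients mod 5: 4·t ≡ 0 (mod 5).
    The inverse of 4 mod 5 is 4 (since 4·4 = 16 = 3·5 + 1), so t ≡ 4·0 = 0 ≡ 0 (mod 5).
    Then x = 11 + 19·0 = 11, valid modulo lcm(19, 5) = 95: x ≡ 11 (mod 95).
  Combine with x ≡ 0 (mod 13); new modulus lcm = 1235.
    Write x = 11 + 95·t and substitute into x ≡ 0 (mod 13): 95·t ≡ 0 − 11 = -11 (mod 13).
    Reduce coefficients mod 13: 4·t ≡ 2 (mod 13).
    The inverse of 4 mod 13 is 10 (since 4·10 = 40 = 3·13 + 1), so t ≡ 10·2 = 20 ≡ 7 (mod 13).
    Then x = 11 + 95·7 = 676, valid modulo lcm(95, 13) = 1235: x ≡ 676 (mod 1235).
  Combine with x ≡ 0 (mod 3); new modulus lcm = 3705.
    Write x = 676 + 1235·t and substitute into x ≡ 0 (mod 3): 1235·t ≡ 0 − 676 = -676 (mod 3).
    Reduce coefficients mod 3: 2·t ≡ 2 (mod 3).
    The inverse of 2 mod 3 is 2 (since 2·2 = 4 = 1·3 + 1), so t ≡ 2·2 = 4 ≡ 1 (mod 3).
    Then x = 676 + 1235·1 = 1911, valid modulo lcm(1235, 3) = 3705: x ≡ 1911 (mod 3705).
Verify against each original: 1911 mod 19 = 11, 1911 mod 5 = 1, 1911 mod 13 = 0, 1911 mod 3 = 0.

x ≡ 1911 (mod 3705).


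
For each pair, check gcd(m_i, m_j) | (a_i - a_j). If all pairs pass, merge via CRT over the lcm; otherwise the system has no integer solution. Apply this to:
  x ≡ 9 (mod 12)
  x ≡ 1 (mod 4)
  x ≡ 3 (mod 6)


Moduli 12, 4, 6 are not pairwise coprime, so CRT works modulo lcm(m_i) when all pairwise compatibility conditions hold.
Pairwise compatibility: gcd(m_i, m_j) must divide a_i - a_j for every pair.
Merge one congruence at a time:
  Start: x ≡ 9 (mod 12).
  Combine with x ≡ 1 (mod 4): gcd(12, 4) = 4; 1 - 9 = -8, which IS divisible by 4, so compatible.
    Write x = 9 + 12·t and substitute into x ≡ 1 (mod 4): 12·t ≡ 1 − 9 = -8 (mod 4).
    Divide the congruence (and modulus) by g = 4: 3·t ≡ -2 (mod 1).
    Modulo 1 every t works; take t = 0.
    Then x = 9 + 12·0 = 9, valid modulo lcm(12, 4) = 12: x ≡ 9 (mod 12).
  Combine with x ≡ 3 (mod 6): gcd(12, 6) = 6; 3 - 9 = -6, which IS divisible by 6, so compatible.
    Write x = 9 + 12·t and substitute into x ≡ 3 (mod 6): 12·t ≡ 3 − 9 = -6 (mod 6).
    Divide the congruence (and modulus) by g = 6: 2·t ≡ -1 (mod 1).
    Modulo 1 every t works; take t = 0.
    Then x = 9 + 12·0 = 9, valid modulo lcm(12, 6) = 12: x ≡ 9 (mod 12).
Verify: 9 mod 12 = 9, 9 mod 4 = 1, 9 mod 6 = 3.

x ≡ 9 (mod 12).


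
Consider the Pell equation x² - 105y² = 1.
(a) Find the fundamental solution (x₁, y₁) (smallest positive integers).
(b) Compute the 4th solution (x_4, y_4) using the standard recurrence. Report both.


Step 1: Find the fundamental solution (x₁, y₁) of x² - 105y² = 1.
  Expand √105 as a continued fraction. a₀ = ⌊√105⌋ = 10; iterate m_{k+1} = d_k·a_k − m_k, d_{k+1} = (105 − m_{k+1}²)/d_k, a_{k+1} = ⌊(a₀ + m_{k+1})/d_{k+1}⌋ (starting m₀ = 0, d₀ = 1), with convergents p_k = a_k·p_{k-1} + p_{k-2}, q_k = a_k·q_{k-1} + q_{k-2} (p₋₁ = 1, q₋₁ = 0):
  k = 0: a₀ = 10; p₀/q₀ = 10/1; p₀² − 105·q₀² = 100 − 105 = -5.
  k = 1: m = 10, d = 5, a = ⌊(10 + 10)/5⌋ = 4; p/q = (4·10 + 1)/(4·1 + 0) = 41/4; p² − 105·q² = 1681 − 1680 = 1.
  The first convergent with p² − 105·q² = 1 gives the fundamental solution (x₁, y₁) = (41, 4).
Step 2: Apply the recurrence (x_{n+1}, y_{n+1}) = (x₁x_n + 105y₁y_n, x₁y_n + y₁x_n) repeatedly.
  From (x_1, y_1) = (41, 4): x_2 = 41·41 + 105·4·4 = 3361; y_2 = 41·4 + 4·41 = 328.
  From (x_2, y_2) = (3361, 328): x_3 = 41·3361 + 105·4·328 = 275561; y_3 = 41·328 + 4·3361 = 26892.
  From (x_3, y_3) = (275561, 26892): x_4 = 41·275561 + 105·4·26892 = 22592641; y_4 = 41·26892 + 4·275561 = 2204816.
Step 3: Verify x_4² - 105·y_4² = 510427427354881 - 510427427354880 = 1 (should be 1). ✓

(x_1, y_1) = (41, 4); (x_4, y_4) = (22592641, 2204816).


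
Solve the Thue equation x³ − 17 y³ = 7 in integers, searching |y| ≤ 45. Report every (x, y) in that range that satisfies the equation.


The equation is x³ - 17y³ = 7. For fixed y, x³ = 17·y³ + 7, so a solution requires the RHS to be a perfect cube.
Strategy: iterate y from -45 to 45, compute RHS = 17·y³ + 7, and check whether it is a (positive or negative) perfect cube.
Check small values of y:
  y = 0: RHS = 7 is not a perfect cube.
  y = 1: RHS = 24 is not a perfect cube.
  y = -1: RHS = -10 is not a perfect cube.
  y = 2: RHS = 143 is not a perfect cube.
  y = -2: RHS = -129 is not a perfect cube.
  y = 3: RHS = 466 is not a perfect cube.
  y = -3: RHS = -452 is not a perfect cube.
Continuing the search up to |y| = 45 finds no solutions either.
No (x, y) in the scanned range satisfies the equation.

No integer solutions with |y| ≤ 45.


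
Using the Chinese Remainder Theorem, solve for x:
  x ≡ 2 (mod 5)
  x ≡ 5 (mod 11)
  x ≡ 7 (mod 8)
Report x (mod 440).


Moduli 5, 11, 8 are pairwise coprime; by CRT there is a unique solution modulo M = 5 · 11 · 8 = 440.
Solve pairwise, accumulating the modulus:
  Start with x ≡ 2 (mod 5).
  Combine with x ≡ 5 (mod 11): since gcd(5, 11) = 1, we get a unique residue mod 55.
    Write x = 2 + 5·t and substitute into x ≡ 5 (mod 11): 5·t ≡ 5 − 2 = 3 (mod 11).
    The inverse of 5 mod 11 is 9 (since 5·9 = 45 = 4·11 + 1), so t ≡ 9·3 = 27 ≡ 5 (mod 11).
    Then x = 2 + 5·5 = 27, valid modulo lcm(5, 11) = 55: x ≡ 27 (mod 55).
  Combine with x ≡ 7 (mod 8): since gcd(55, 8) = 1, we get a unique residue mod 440.
    Write x = 27 + 55·t and substitute into x ≡ 7 (mod 8): 55·t ≡ 7 − 27 = -20 (mod 8).
    Reduce coefficients mod 8: 7·t ≡ 4 (mod 8).
    The inverse of 7 mod 8 is 7 (since 7·7 = 49 = 6·8 + 1), so t ≡ 7·4 = 28 ≡ 4 (mod 8).
    Then x = 27 + 55·4 = 247, valid modulo lcm(55, 8) = 440: x ≡ 247 (mod 440).
Verify: 247 mod 5 = 2 ✓, 247 mod 11 = 5 ✓, 247 mod 8 = 7 ✓.

x ≡ 247 (mod 440).


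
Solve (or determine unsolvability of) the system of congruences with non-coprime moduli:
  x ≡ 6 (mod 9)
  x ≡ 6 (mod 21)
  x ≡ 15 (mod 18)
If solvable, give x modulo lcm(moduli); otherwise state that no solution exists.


Moduli 9, 21, 18 are not pairwise coprime, so CRT works modulo lcm(m_i) when all pairwise compatibility conditions hold.
Pairwise compatibility: gcd(m_i, m_j) must divide a_i - a_j for every pair.
Merge one congruence at a time:
  Start: x ≡ 6 (mod 9).
  Combine with x ≡ 6 (mod 21): gcd(9, 21) = 3; 6 - 6 = 0, which IS divisible by 3, so compatible.
    Write x = 6 + 9·t and substitute into x ≡ 6 (mod 21): 9·t ≡ 6 − 6 = 0 (mod 21).
    Divide the congruence (and modulus) by g = 3: 3·t ≡ 0 (mod 7).
    The inverse of 3 mod 7 is 5 (since 3·5 = 15 = 2·7 + 1), so t ≡ 5·0 = 0 ≡ 0 (mod 7).
    Then x = 6 + 9·0 = 6, valid modulo lcm(9, 21) = 63: x ≡ 6 (mod 63).
  Combine with x ≡ 15 (mod 18): gcd(63, 18) = 9; 15 - 6 = 9, which IS divisible by 9, so compatible.
    Write x = 6 + 63·t and substitute into x ≡ 15 (mod 18): 63·t ≡ 15 − 6 = 9 (mod 18).
    Divide the congruence (and modulus) by g = 9: 7·t ≡ 1 (mod 2).
    Reduce coefficients mod 2: 1·t ≡ 1 (mod 2).
    So t ≡ 1 (mod 2).
    Then x = 6 + 63·1 = 69, valid modulo lcm(63, 18) = 126: x ≡ 69 (mod 126).
Verify: 69 mod 9 = 6, 69 mod 21 = 6, 69 mod 18 = 15.

x ≡ 69 (mod 126).


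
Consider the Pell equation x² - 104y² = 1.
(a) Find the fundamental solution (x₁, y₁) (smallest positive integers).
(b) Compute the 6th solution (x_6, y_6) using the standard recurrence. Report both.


Step 1: Find the fundamental solution (x₁, y₁) of x² - 104y² = 1.
  Expand √104 as a continued fraction. a₀ = ⌊√104⌋ = 10; iterate m_{k+1} = d_k·a_k − m_k, d_{k+1} = (104 − m_{k+1}²)/d_k, a_{k+1} = ⌊(a₀ + m_{k+1})/d_{k+1}⌋ (starting m₀ = 0, d₀ = 1), with convergents p_k = a_k·p_{k-1} + p_{k-2}, q_k = a_k·q_{k-1} + q_{k-2} (p₋₁ = 1, q₋₁ = 0):
  k = 0: a₀ = 10; p₀/q₀ = 10/1; p₀² − 104·q₀² = 100 − 104 = -4.
  k = 1: m = 10, d = 4, a = ⌊(10 + 10)/4⌋ = 5; p/q = (5·10 + 1)/(5·1 + 0) = 51/5; p² − 104·q² = 2601 − 2600 = 1.
  The first convergent with p² − 104·q² = 1 gives the fundamental solution (x₁, y₁) = (51, 5).
Step 2: Apply the recurrence (x_{n+1}, y_{n+1}) = (x₁x_n + 104y₁y_n, x₁y_n + y₁x_n) repeatedly.
  From (x_1, y_1) = (51, 5): x_2 = 51·51 + 104·5·5 = 5201; y_2 = 51·5 + 5·51 = 510.
  From (x_2, y_2) = (5201, 510): x_3 = 51·5201 + 104·5·510 = 530451; y_3 = 51·510 + 5·5201 = 52015.
  From (x_3, y_3) = (530451, 52015): x_4 = 51·530451 + 104·5·52015 = 54100801; y_4 = 51·52015 + 5·530451 = 5305020.
  From (x_4, y_4) = (54100801, 5305020): x_5 = 51·54100801 + 104·5·5305020 = 5517751251; y_5 = 51·5305020 + 5·54100801 = 541060025.
  From (x_5, y_5) = (5517751251, 541060025): x_6 = 51·5517751251 + 104·5·541060025 = 562756526801; y_6 = 51·541060025 + 5·5517751251 = 55182817530.
Step 3: Verify x_6² - 104·y_6² = 316694908457124631293601 - 316694908457124631293600 = 1 (should be 1). ✓

(x_1, y_1) = (51, 5); (x_6, y_6) = (562756526801, 55182817530).


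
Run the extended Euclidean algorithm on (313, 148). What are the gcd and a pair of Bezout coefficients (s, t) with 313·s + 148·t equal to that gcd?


Euclidean algorithm on (313, 148) — divide until remainder is 0:
  313 = 2 · 148 + 17
  148 = 8 · 17 + 12
  17 = 1 · 12 + 5
  12 = 2 · 5 + 2
  5 = 2 · 2 + 1
  2 = 2 · 1 + 0
gcd(313, 148) = 1.
Track Bezout coefficients alongside the remainders: start with r₀ = 313 = a·1 + b·0 (s = 1, t = 0) and r₁ = 148 = a·0 + b·1 (s = 0, t = 1); each new remainder r_{k+1} = r_{k-1} − q_k·r_k inherits s_{k+1} = s_{k-1} − q_k·s_k, t_{k+1} = t_{k-1} − q_k·t_k, so r_k = a·s_k + b·t_k at every step:
  q = 2: r = 17, s = 1 − 2·0 = 1, t = 0 − 2·1 = -2  (check: 313·1 + 148·(-2) = 17)
  q = 8: r = 12, s = 0 − 8·1 = -8, t = 1 − 8·(-2) = 17  (check: 313·(-8) + 148·17 = 12)
  q = 1: r = 5, s = 1 − 1·(-8) = 9, t = -2 − 1·17 = -19  (check: 313·9 + 148·(-19) = 5)
  q = 2: r = 2, s = -8 − 2·9 = -26, t = 17 − 2·(-19) = 55  (check: 313·(-26) + 148·55 = 2)
  q = 2: r = 1, s = 9 − 2·(-26) = 61, t = -19 − 2·55 = -129  (check: 313·61 + 148·(-129) = 1)
The row with r = 1 (the gcd) gives the Bezout coefficients s = 61, t = -129.
Result: 313 · (61) + 148 · (-129) = 1.

gcd(313, 148) = 1; s = 61, t = -129 (check: 313·61 + 148·(-129) = 1).


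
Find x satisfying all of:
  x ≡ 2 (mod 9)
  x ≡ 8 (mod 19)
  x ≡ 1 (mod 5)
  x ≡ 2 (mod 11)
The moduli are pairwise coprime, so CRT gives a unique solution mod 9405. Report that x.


Product of moduli M = 9 · 19 · 5 · 11 = 9405.
Merge one congruence at a time:
  Start: x ≡ 2 (mod 9).
  Combine with x ≡ 8 (mod 19); new modulus lcm = 171.
    Write x = 2 + 9·t and substitute into x ≡ 8 (mod 19): 9·t ≡ 8 − 2 = 6 (mod 19).
    The inverse of 9 mod 19 is 17 (since 9·17 = 153 = 8·19 + 1), so t ≡ 17·6 = 102 ≡ 7 (mod 19).
    Then x = 2 + 9·7 = 65, valid modulo lcm(9, 19) = 171: x ≡ 65 (mod 171).
  Combine with x ≡ 1 (mod 5); new modulus lcm = 855.
    Write x = 65 + 171·t and substitute into x ≡ 1 (mod 5): 171·t ≡ 1 − 65 = -64 (mod 5).
    Reduce coefficients mod 5: 1·t ≡ 1 (mod 5).
    So t ≡ 1 (mod 5).
    Then x = 65 + 171·1 = 236, valid modulo lcm(171, 5) = 855: x ≡ 236 (mod 855).
  Combine with x ≡ 2 (mod 11); new modulus lcm = 9405.
    Write x = 236 + 855·t and substitute into x ≡ 2 (mod 11): 855·t ≡ 2 − 236 = -234 (mod 11).
    Reduce coefficients mod 11: 8·t ≡ 8 (mod 11).
    The inverse of 8 mod 11 is 7 (since 8·7 = 56 = 5·11 + 1), so t ≡ 7·8 = 56 ≡ 1 (mod 11).
    Then x = 236 + 855·1 = 1091, valid modulo lcm(855, 11) = 9405: x ≡ 1091 (mod 9405).
Verify against each original: 1091 mod 9 = 2, 1091 mod 19 = 8, 1091 mod 5 = 1, 1091 mod 11 = 2.

x ≡ 1091 (mod 9405).


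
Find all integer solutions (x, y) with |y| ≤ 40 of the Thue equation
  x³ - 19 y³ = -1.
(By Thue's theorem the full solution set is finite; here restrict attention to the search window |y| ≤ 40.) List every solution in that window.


The equation is x³ - 19y³ = -1. For fixed y, x³ = 19·y³ − 1, so a solution requires the RHS to be a perfect cube.
Strategy: iterate y from -40 to 40, compute RHS = 19·y³ − 1, and check whether it is a (positive or negative) perfect cube.
Check small values of y:
  y = 0: RHS = -1 = (-1)³ ⇒ x = -1 works.
  y = 1: RHS = 18 is not a perfect cube.
  y = -1: RHS = -20 is not a perfect cube.
  y = 2: RHS = 151 is not a perfect cube.
  y = -2: RHS = -153 is not a perfect cube.
  y = 3: RHS = 512 = (8)³ ⇒ x = 8 works.
  y = -3: RHS = -514 is not a perfect cube.
Continuing the search up to |y| = 40 finds no further solutions beyond those listed.
Collected solutions: (-1, 0), (8, 3).

Solutions (with |y| ≤ 40): (-1, 0), (8, 3).


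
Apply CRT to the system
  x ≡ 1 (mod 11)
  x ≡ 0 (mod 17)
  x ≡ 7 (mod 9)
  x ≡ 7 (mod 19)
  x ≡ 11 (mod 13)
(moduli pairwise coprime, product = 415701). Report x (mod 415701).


Product of moduli M = 11 · 17 · 9 · 19 · 13 = 415701.
Merge one congruence at a time:
  Start: x ≡ 1 (mod 11).
  Combine with x ≡ 0 (mod 17); new modulus lcm = 187.
    Write x = 1 + 11·t and substitute into x ≡ 0 (mod 17): 11·t ≡ 0 − 1 = -1 (mod 17).
    Reduce coefficients mod 17: 11·t ≡ 16 (mod 17).
    The inverse of 11 mod 17 is 14 (since 11·14 = 154 = 9·17 + 1), so t ≡ 14·16 = 224 ≡ 3 (mod 17).
    Then x = 1 + 11·3 = 34, valid modulo lcm(11, 17) = 187: x ≡ 34 (mod 187).
  Combine with x ≡ 7 (mod 9); new modulus lcm = 1683.
    Write x = 34 + 187·t and substitute into x ≡ 7 (mod 9): 187·t ≡ 7 − 34 = -27 (mod 9).
    Reduce coefficients mod 9: 7·t ≡ 0 (mod 9).
    The inverse of 7 mod 9 is 4 (since 7·4 = 28 = 3·9 + 1), so t ≡ 4·0 = 0 ≡ 0 (mod 9).
    Then x = 34 + 187·0 = 34, valid modulo lcm(187, 9) = 1683: x ≡ 34 (mod 1683).
  Combine with x ≡ 7 (mod 19); new modulus lcm = 31977.
    Write x = 34 + 1683·t and substitute into x ≡ 7 (mod 19): 1683·t ≡ 7 − 34 = -27 (mod 19).
    Reduce coefficients mod 19: 11·t ≡ 11 (mod 19).
    The inverse of 11 mod 19 is 7 (since 11·7 = 77 = 4·19 + 1), so t ≡ 7·11 = 77 ≡ 1 (mod 19).
    Then x = 34 + 1683·1 = 1717, valid modulo lcm(1683, 19) = 31977: x ≡ 1717 (mod 31977).
  Combine with x ≡ 11 (mod 13); new modulus lcm = 415701.
    Write x = 1717 + 31977·t and substitute into x ≡ 11 (mod 13): 31977·t ≡ 11 − 1717 = -1706 (mod 13).
    Reduce coefficients mod 13: 10·t ≡ 10 (mod 13).
    The inverse of 10 mod 13 is 4 (since 10·4 = 40 = 3·13 + 1), so t ≡ 4·10 = 40 ≡ 1 (mod 13).
    Then x = 1717 + 31977·1 = 33694, valid modulo lcm(31977, 13) = 415701: x ≡ 33694 (mod 415701).
Verify against each original: 33694 mod 11 = 1, 33694 mod 17 = 0, 33694 mod 9 = 7, 33694 mod 19 = 7, 33694 mod 13 = 11.

x ≡ 33694 (mod 415701).


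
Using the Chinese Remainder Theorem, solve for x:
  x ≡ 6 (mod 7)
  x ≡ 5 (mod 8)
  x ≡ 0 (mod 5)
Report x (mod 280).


Moduli 7, 8, 5 are pairwise coprime; by CRT there is a unique solution modulo M = 7 · 8 · 5 = 280.
Solve pairwise, accumulating the modulus:
  Start with x ≡ 6 (mod 7).
  Combine with x ≡ 5 (mod 8): since gcd(7, 8) = 1, we get a unique residue mod 56.
    Write x = 6 + 7·t and substitute into x ≡ 5 (mod 8): 7·t ≡ 5 − 6 = -1 (mod 8).
    Reduce coefficients mod 8: 7·t ≡ 7 (mod 8).
    The inverse of 7 mod 8 is 7 (since 7·7 = 49 = 6·8 + 1), so t ≡ 7·7 = 49 ≡ 1 (mod 8).
    Then x = 6 + 7·1 = 13, valid modulo lcm(7, 8) = 56: x ≡ 13 (mod 56).
  Combine with x ≡ 0 (mod 5): since gcd(56, 5) = 1, we get a unique residue mod 280.
    Write x = 13 + 56·t and substitute into x ≡ 0 (mod 5): 56·t ≡ 0 − 13 = -13 (mod 5).
    Reduce coefficients mod 5: 1·t ≡ 2 (mod 5).
    So t ≡ 2 (mod 5).
    Then x = 13 + 56·2 = 125, valid modulo lcm(56, 5) = 280: x ≡ 125 (mod 280).
Verify: 125 mod 7 = 6 ✓, 125 mod 8 = 5 ✓, 125 mod 5 = 0 ✓.

x ≡ 125 (mod 280).


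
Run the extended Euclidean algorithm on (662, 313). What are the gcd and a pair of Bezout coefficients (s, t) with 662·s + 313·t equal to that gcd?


Euclidean algorithm on (662, 313) — divide until remainder is 0:
  662 = 2 · 313 + 36
  313 = 8 · 36 + 25
  36 = 1 · 25 + 11
  25 = 2 · 11 + 3
  11 = 3 · 3 + 2
  3 = 1 · 2 + 1
  2 = 2 · 1 + 0
gcd(662, 313) = 1.
Track Bezout coefficients alongside the remainders: start with r₀ = 662 = a·1 + b·0 (s = 1, t = 0) and r₁ = 313 = a·0 + b·1 (s = 0, t = 1); each new remainder r_{k+1} = r_{k-1} − q_k·r_k inherits s_{k+1} = s_{k-1} − q_k·s_k, t_{k+1} = t_{k-1} − q_k·t_k, so r_k = a·s_k + b·t_k at every step:
  q = 2: r = 36, s = 1 − 2·0 = 1, t = 0 − 2·1 = -2  (check: 662·1 + 313·(-2) = 36)
  q = 8: r = 25, s = 0 − 8·1 = -8, t = 1 − 8·(-2) = 17  (check: 662·(-8) + 313·17 = 25)
  q = 1: r = 11, s = 1 − 1·(-8) = 9, t = -2 − 1·17 = -19  (check: 662·9 + 313·(-19) = 11)
  q = 2: r = 3, s = -8 − 2·9 = -26, t = 17 − 2·(-19) = 55  (check: 662·(-26) + 313·55 = 3)
  q = 3: r = 2, s = 9 − 3·(-26) = 87, t = -19 − 3·55 = -184  (check: 662·87 + 313·(-184) = 2)
  q = 1: r = 1, s = -26 − 1·87 = -113, t = 55 − 1·(-184) = 239  (check: 662·(-113) + 313·239 = 1)
The row with r = 1 (the gcd) gives the Bezout coefficients s = -113, t = 239.
Result: 662 · (-113) + 313 · (239) = 1.

gcd(662, 313) = 1; s = -113, t = 239 (check: 662·(-113) + 313·239 = 1).


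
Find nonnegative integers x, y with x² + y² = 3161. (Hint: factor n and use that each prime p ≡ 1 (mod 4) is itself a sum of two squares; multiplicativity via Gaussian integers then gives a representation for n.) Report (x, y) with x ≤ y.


Step 1: Factor n = 3161 = 29 · 109.
Step 2: Check the mod-4 condition on each prime factor: 29 ≡ 1 (mod 4), exponent 1; 109 ≡ 1 (mod 4), exponent 1.
All primes ≡ 3 (mod 4) appear to even exponent (or don't appear), so by the two-squares theorem n IS expressible as a sum of two squares.
Step 3: Build a representation. Here n = 29 · 109 is a product of primes ≡ 1 (mod 4). Each prime p ≡ 1 (mod 4) is itself a sum of two squares; find a² by testing p − a² for a perfect square:
  29: 29 − 1² = 28, 29 − 2² = 25 = 5² ⇒ 29 = 2² + 5².
  109: 109 − 1² = 108, 109 − 2² = 105, 109 − 3² = 100 = 10² ⇒ 109 = 3² + 10².
  Combine using the Brahmagupta–Fibonacci identity (a² + b²)(c² + d²) = (ac − bd)² + (ad + bc)² = (ac + bd)² + (ad − bc)²:
  29 · 109 = 3161: from (2² + 5²)(3² + 10²), take (2·3 − 5·10, 2·10 + 5·3) = (6 − 50, 20 + 15) = (-44, 35); dropping signs (only squares matter) gives (44, 35); check 44² + 35² = 1936 + 1225 = 3161 ✓.
Step 4: Order so x ≤ y and verify: 35² + 44² = 1225 + 1936 = 3161 = n. ✓

n = 3161 = 35² + 44² (one valid representation with x ≤ y).


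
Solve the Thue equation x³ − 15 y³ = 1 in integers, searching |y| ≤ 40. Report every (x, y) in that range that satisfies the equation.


The equation is x³ - 15y³ = 1. For fixed y, x³ = 15·y³ + 1, so a solution requires the RHS to be a perfect cube.
Strategy: iterate y from -40 to 40, compute RHS = 15·y³ + 1, and check whether it is a (positive or negative) perfect cube.
Check small values of y:
  y = 0: RHS = 1 = (1)³ ⇒ x = 1 works.
  y = 1: RHS = 16 is not a perfect cube.
  y = -1: RHS = -14 is not a perfect cube.
  y = 2: RHS = 121 is not a perfect cube.
  y = -2: RHS = -119 is not a perfect cube.
  y = 3: RHS = 406 is not a perfect cube.
  y = -3: RHS = -404 is not a perfect cube.
Continuing the search up to |y| = 40 finds no further solutions beyond those listed.
Collected solutions: (1, 0).

Solutions (with |y| ≤ 40): (1, 0).


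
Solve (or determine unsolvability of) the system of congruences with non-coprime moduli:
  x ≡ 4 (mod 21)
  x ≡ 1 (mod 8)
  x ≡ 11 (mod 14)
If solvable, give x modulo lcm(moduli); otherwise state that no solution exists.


Moduli 21, 8, 14 are not pairwise coprime, so CRT works modulo lcm(m_i) when all pairwise compatibility conditions hold.
Pairwise compatibility: gcd(m_i, m_j) must divide a_i - a_j for every pair.
Merge one congruence at a time:
  Start: x ≡ 4 (mod 21).
  Combine with x ≡ 1 (mod 8): gcd(21, 8) = 1; 1 - 4 = -3, which IS divisible by 1, so compatible.
    Write x = 4 + 21·t and substitute into x ≡ 1 (mod 8): 21·t ≡ 1 − 4 = -3 (mod 8).
    Reduce coefficients mod 8: 5·t ≡ 5 (mod 8).
    The inverse of 5 mod 8 is 5 (since 5·5 = 25 = 3·8 + 1), so t ≡ 5·5 = 25 ≡ 1 (mod 8).
    Then x = 4 + 21·1 = 25, valid modulo lcm(21, 8) = 168: x ≡ 25 (mod 168).
  Combine with x ≡ 11 (mod 14): gcd(168, 14) = 14; 11 - 25 = -14, which IS divisible by 14, so compatible.
    Write x = 25 + 168·t and substitute into x ≡ 11 (mod 14): 168·t ≡ 11 − 25 = -14 (mod 14).
    Divide the congruence (and modulus) by g = 14: 12·t ≡ -1 (mod 1).
    Modulo 1 every t works; take t = 0.
    Then x = 25 + 168·0 = 25, valid modulo lcm(168, 14) = 168: x ≡ 25 (mod 168).
Verify: 25 mod 21 = 4, 25 mod 8 = 1, 25 mod 14 = 11.

x ≡ 25 (mod 168).


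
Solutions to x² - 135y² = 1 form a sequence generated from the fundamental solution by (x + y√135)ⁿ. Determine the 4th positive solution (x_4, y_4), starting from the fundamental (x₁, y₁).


Step 1: Find the fundamental solution (x₁, y₁) of x² - 135y² = 1.
  Expand √135 as a continued fraction. a₀ = ⌊√135⌋ = 11; iterate m_{k+1} = d_k·a_k − m_k, d_{k+1} = (135 − m_{k+1}²)/d_k, a_{k+1} = ⌊(a₀ + m_{k+1})/d_{k+1}⌋ (starting m₀ = 0, d₀ = 1), with convergents p_k = a_k·p_{k-1} + p_{k-2}, q_k = a_k·q_{k-1} + q_{k-2} (p₋₁ = 1, q₋₁ = 0):
  k = 0: a₀ = 11; p₀/q₀ = 11/1; p₀² − 135·q₀² = 121 − 135 = -14.
  k = 1: m = 11, d = 14, a = ⌊(11 + 11)/14⌋ = 1; p/q = (1·11 + 1)/(1·1 + 0) = 12/1; p² − 135·q² = 144 − 135 = 9.
  k = 2: m = 3, d = 9, a = ⌊(11 + 3)/9⌋ = 1; p/q = (1·12 + 11)/(1·1 + 1) = 23/2; p² − 135·q² = 529 − 540 = -11.
  k = 3: m = 6, d = 11, a = ⌊(11 + 6)/11⌋ = 1; p/q = (1·23 + 12)/(1·2 + 1) = 35/3; p² − 135·q² = 1225 − 1215 = 10.
  k = 4: m = 5, d = 10, a = ⌊(11 + 5)/10⌋ = 1; p/q = (1·35 + 23)/(1·3 + 2) = 58/5; p² − 135·q² = 3364 − 3375 = -11.
  k = 5: m = 5, d = 11, a = ⌊(11 + 5)/11⌋ = 1; p/q = (1·58 + 35)/(1·5 + 3) = 93/8; p² − 135·q² = 8649 − 8640 = 9.
  k = 6: m = 6, d = 9, a = ⌊(11 + 6)/9⌋ = 1; p/q = (1·93 + 58)/(1·8 + 5) = 151/13; p² − 135·q² = 22801 − 22815 = -14.
  k = 7: m = 3, d = 14, a = ⌊(11 + 3)/14⌋ = 1; p/q = (1·151 + 93)/(1·13 + 8) = 244/21; p² − 135·q² = 59536 − 59535 = 1.
  The first convergent with p² − 135·q² = 1 gives the fundamental solution (x₁, y₁) = (244, 21).
Step 2: Apply the recurrence (x_{n+1}, y_{n+1}) = (x₁x_n + 135y₁y_n, x₁y_n + y₁x_n) repeatedly.
  From (x_1, y_1) = (244, 21): x_2 = 244·244 + 135·21·21 = 119071; y_2 = 244·21 + 21·244 = 10248.
  From (x_2, y_2) = (119071, 10248): x_3 = 244·119071 + 135·21·10248 = 58106404; y_3 = 244·10248 + 21·119071 = 5001003.
  From (x_3, y_3) = (58106404, 5001003): x_4 = 244·58106404 + 135·21·5001003 = 28355806081; y_4 = 244·5001003 + 21·58106404 = 2440479216.
Step 3: Verify x_4² - 135·y_4² = 804051738503276578561 - 804051738503276578560 = 1 (should be 1). ✓

(x_1, y_1) = (244, 21); (x_4, y_4) = (28355806081, 2440479216).


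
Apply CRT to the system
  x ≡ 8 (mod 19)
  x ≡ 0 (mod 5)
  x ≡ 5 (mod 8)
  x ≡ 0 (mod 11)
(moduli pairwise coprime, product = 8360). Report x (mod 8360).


Product of moduli M = 19 · 5 · 8 · 11 = 8360.
Merge one congruence at a time:
  Start: x ≡ 8 (mod 19).
  Combine with x ≡ 0 (mod 5); new modulus lcm = 95.
    Write x = 8 + 19·t and substitute into x ≡ 0 (mod 5): 19·t ≡ 0 − 8 = -8 (mod 5).
    Reduce coefficients mod 5: 4·t ≡ 2 (mod 5).
    The inverse of 4 mod 5 is 4 (since 4·4 = 16 = 3·5 + 1), so t ≡ 4·2 = 8 ≡ 3 (mod 5).
    Then x = 8 + 19·3 = 65, valid modulo lcm(19, 5) = 95: x ≡ 65 (mod 95).
  Combine with x ≡ 5 (mod 8); new modulus lcm = 760.
    Write x = 65 + 95·t and substitute into x ≡ 5 (mod 8): 95·t ≡ 5 − 65 = -60 (mod 8).
    Reduce coefficients mod 8: 7·t ≡ 4 (mod 8).
    The inverse of 7 mod 8 is 7 (since 7·7 = 49 = 6·8 + 1), so t ≡ 7·4 = 28 ≡ 4 (mod 8).
    Then x = 65 + 95·4 = 445, valid modulo lcm(95, 8) = 760: x ≡ 445 (mod 760).
  Combine with x ≡ 0 (mod 11); new modulus lcm = 8360.
    Write x = 445 + 760·t and substitute into x ≡ 0 (mod 11): 760·t ≡ 0 − 445 = -445 (mod 11).
    Reduce coefficients mod 11: 1·t ≡ 6 (mod 11).
    So t ≡ 6 (mod 11).
    Then x = 445 + 760·6 = 5005, valid modulo lcm(760, 11) = 8360: x ≡ 5005 (mod 8360).
Verify against each original: 5005 mod 19 = 8, 5005 mod 5 = 0, 5005 mod 8 = 5, 5005 mod 11 = 0.

x ≡ 5005 (mod 8360).


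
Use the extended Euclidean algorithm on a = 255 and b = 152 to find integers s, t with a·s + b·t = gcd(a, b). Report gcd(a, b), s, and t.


Euclidean algorithm on (255, 152) — divide until remainder is 0:
  255 = 1 · 152 + 103
  152 = 1 · 103 + 49
  103 = 2 · 49 + 5
  49 = 9 · 5 + 4
  5 = 1 · 4 + 1
  4 = 4 · 1 + 0
gcd(255, 152) = 1.
Track Bezout coefficients alongside the remainders: start with r₀ = 255 = a·1 + b·0 (s = 1, t = 0) and r₁ = 152 = a·0 + b·1 (s = 0, t = 1); each new remainder r_{k+1} = r_{k-1} − q_k·r_k inherits s_{k+1} = s_{k-1} − q_k·s_k, t_{k+1} = t_{k-1} − q_k·t_k, so r_k = a·s_k + b·t_k at every step:
  q = 1: r = 103, s = 1 − 1·0 = 1, t = 0 − 1·1 = -1  (check: 255·1 + 152·(-1) = 103)
  q = 1: r = 49, s = 0 − 1·1 = -1, t = 1 − 1·(-1) = 2  (check: 255·(-1) + 152·2 = 49)
  q = 2: r = 5, s = 1 − 2·(-1) = 3, t = -1 − 2·2 = -5  (check: 255·3 + 152·(-5) = 5)
  q = 9: r = 4, s = -1 − 9·3 = -28, t = 2 − 9·(-5) = 47  (check: 255·(-28) + 152·47 = 4)
  q = 1: r = 1, s = 3 − 1·(-28) = 31, t = -5 − 1·47 = -52  (check: 255·31 + 152·(-52) = 1)
The row with r = 1 (the gcd) gives the Bezout coefficients s = 31, t = -52.
Result: 255 · (31) + 152 · (-52) = 1.

gcd(255, 152) = 1; s = 31, t = -52 (check: 255·31 + 152·(-52) = 1).


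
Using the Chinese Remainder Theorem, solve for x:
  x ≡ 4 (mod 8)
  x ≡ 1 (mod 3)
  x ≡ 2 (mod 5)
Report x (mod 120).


Moduli 8, 3, 5 are pairwise coprime; by CRT there is a unique solution modulo M = 8 · 3 · 5 = 120.
Solve pairwise, accumulating the modulus:
  Start with x ≡ 4 (mod 8).
  Combine with x ≡ 1 (mod 3): since gcd(8, 3) = 1, we get a unique residue mod 24.
    Write x = 4 + 8·t and substitute into x ≡ 1 (mod 3): 8·t ≡ 1 − 4 = -3 (mod 3).
    Reduce coefficients mod 3: 2·t ≡ 0 (mod 3).
    The inverse of 2 mod 3 is 2 (since 2·2 = 4 = 1·3 + 1), so t ≡ 2·0 = 0 ≡ 0 (mod 3).
    Then x = 4 + 8·0 = 4, valid modulo lcm(8, 3) = 24: x ≡ 4 (mod 24).
  Combine with x ≡ 2 (mod 5): since gcd(24, 5) = 1, we get a unique residue mod 120.
    Write x = 4 + 24·t and substitute into x ≡ 2 (mod 5): 24·t ≡ 2 − 4 = -2 (mod 5).
    Reduce coefficients mod 5: 4·t ≡ 3 (mod 5).
    The inverse of 4 mod 5 is 4 (since 4·4 = 16 = 3·5 + 1), so t ≡ 4·3 = 12 ≡ 2 (mod 5).
    Then x = 4 + 24·2 = 52, valid modulo lcm(24, 5) = 120: x ≡ 52 (mod 120).
Verify: 52 mod 8 = 4 ✓, 52 mod 3 = 1 ✓, 52 mod 5 = 2 ✓.

x ≡ 52 (mod 120).


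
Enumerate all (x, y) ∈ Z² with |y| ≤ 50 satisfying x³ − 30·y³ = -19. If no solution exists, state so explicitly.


The equation is x³ - 30y³ = -19. For fixed y, x³ = 30·y³ − 19, so a solution requires the RHS to be a perfect cube.
Strategy: iterate y from -50 to 50, compute RHS = 30·y³ − 19, and check whether it is a (positive or negative) perfect cube.
Check small values of y:
  y = 0: RHS = -19 is not a perfect cube.
  y = 1: RHS = 11 is not a perfect cube.
  y = -1: RHS = -49 is not a perfect cube.
  y = 2: RHS = 221 is not a perfect cube.
  y = -2: RHS = -259 is not a perfect cube.
  y = 3: RHS = 791 is not a perfect cube.
  y = -3: RHS = -829 is not a perfect cube.
Continuing the search up to |y| = 50 finds no solutions either.
No (x, y) in the scanned range satisfies the equation.

No integer solutions with |y| ≤ 50.


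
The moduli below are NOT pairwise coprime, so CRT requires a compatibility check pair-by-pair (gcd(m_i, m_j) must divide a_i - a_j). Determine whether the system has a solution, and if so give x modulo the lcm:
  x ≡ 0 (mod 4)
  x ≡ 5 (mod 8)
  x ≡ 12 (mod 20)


Moduli 4, 8, 20 are not pairwise coprime, so CRT works modulo lcm(m_i) when all pairwise compatibility conditions hold.
Pairwise compatibility: gcd(m_i, m_j) must divide a_i - a_j for every pair.
Merge one congruence at a time:
  Start: x ≡ 0 (mod 4).
  Combine with x ≡ 5 (mod 8): gcd(4, 8) = 4, and 5 - 0 = 5 is NOT divisible by 4.
    ⇒ system is inconsistent (no integer solution).

No solution (the system is inconsistent).


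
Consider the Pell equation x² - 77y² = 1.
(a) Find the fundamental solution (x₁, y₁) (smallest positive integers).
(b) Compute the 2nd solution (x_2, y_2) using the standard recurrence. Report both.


Step 1: Find the fundamental solution (x₁, y₁) of x² - 77y² = 1.
  Expand √77 as a continued fraction. a₀ = ⌊√77⌋ = 8; iterate m_{k+1} = d_k·a_k − m_k, d_{k+1} = (77 − m_{k+1}²)/d_k, a_{k+1} = ⌊(a₀ + m_{k+1})/d_{k+1}⌋ (starting m₀ = 0, d₀ = 1), with convergents p_k = a_k·p_{k-1} + p_{k-2}, q_k = a_k·q_{k-1} + q_{k-2} (p₋₁ = 1, q₋₁ = 0):
  k = 0: a₀ = 8; p₀/q₀ = 8/1; p₀² − 77·q₀² = 64 − 77 = -13.
  k = 1: m = 8, d = 13, a = ⌊(8 + 8)/13⌋ = 1; p/q = (1·8 + 1)/(1·1 + 0) = 9/1; p² − 77·q² = 81 − 77 = 4.
  k = 2: m = 5, d = 4, a = ⌊(8 + 5)/4⌋ = 3; p/q = (3·9 + 8)/(3·1 + 1) = 35/4; p² − 77·q² = 1225 − 1232 = -7.
  k = 3: m = 7, d = 7, a = ⌊(8 + 7)/7⌋ = 2; p/q = (2·35 + 9)/(2·4 + 1) = 79/9; p² − 77·q² = 6241 − 6237 = 4.
  k = 4: m = 7, d = 4, a = ⌊(8 + 7)/4⌋ = 3; p/q = (3·79 + 35)/(3·9 + 4) = 272/31; p² − 77·q² = 73984 − 73997 = -13.
  k = 5: m = 5, d = 13, a = ⌊(8 + 5)/13⌋ = 1; p/q = (1·272 + 79)/(1·31 + 9) = 351/40; p² − 77·q² = 123201 − 123200 = 1.
  The first convergent with p² − 77·q² = 1 gives the fundamental solution (x₁, y₁) = (351, 40).
Step 2: Apply the recurrence (x_{n+1}, y_{n+1}) = (x₁x_n + 77y₁y_n, x₁y_n + y₁x_n) repeatedly.
  From (x_1, y_1) = (351, 40): x_2 = 351·351 + 77·40·40 = 246401; y_2 = 351·40 + 40·351 = 28080.
Step 3: Verify x_2² - 77·y_2² = 60713452801 - 60713452800 = 1 (should be 1). ✓

(x_1, y_1) = (351, 40); (x_2, y_2) = (246401, 28080).
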